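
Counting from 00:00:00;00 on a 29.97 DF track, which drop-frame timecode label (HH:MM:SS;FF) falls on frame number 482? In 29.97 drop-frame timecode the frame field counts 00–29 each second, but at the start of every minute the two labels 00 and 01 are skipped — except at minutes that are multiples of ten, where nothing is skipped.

00:00:16;02

Each 10-minute DF block holds 10 × 60 × 30 − 9 × 2 = 17982 frames. 482 ÷ 17982 → 0 full blocks, remainder 482.
Within the partial block the first minute is 1800 frames and each further minute 1798, so 0 further minute boundaries passed. Total skipped labels = 18 × 0 + 2 × 0 = 0.
Non-drop label index = 482 + 0 = 482; at 30 labels/s that is 00:00:16:02, i.e. DF 00:00:16;02.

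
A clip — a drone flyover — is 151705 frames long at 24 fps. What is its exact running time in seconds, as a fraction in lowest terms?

151705/24 seconds

Running time = 151705 ÷ (24) = 151705 × 1/24 = 151705/24 s.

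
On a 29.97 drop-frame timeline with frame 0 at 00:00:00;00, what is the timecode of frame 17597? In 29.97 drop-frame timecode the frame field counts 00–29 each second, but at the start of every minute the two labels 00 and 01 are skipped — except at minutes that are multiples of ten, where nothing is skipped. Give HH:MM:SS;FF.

00:09:47;05

Each 10-minute DF block holds 10 × 60 × 30 − 9 × 2 = 17982 frames. 17597 ÷ 17982 → 0 full blocks, remainder 17597.
Within the partial block the first minute is 1800 frames and each further minute 1798, so 9 further minute boundaries passed. Total skipped labels = 18 × 0 + 2 × 9 = 18.
Non-drop label index = 17597 + 18 = 17615; at 30 labels/s that is 00:09:47:05, i.e. DF 00:09:47;05.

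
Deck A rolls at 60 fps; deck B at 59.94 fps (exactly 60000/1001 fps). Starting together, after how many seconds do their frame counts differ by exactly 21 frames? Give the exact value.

The gap grows by |60000/1001 − 60| = 60/1001 frames per second.
Time for a 21-frame gap: 21 ÷ (60/1001) = 350.35 s.

350.35 seconds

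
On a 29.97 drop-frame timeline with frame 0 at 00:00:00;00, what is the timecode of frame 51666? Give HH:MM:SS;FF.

00:28:43;28

Ten DF minutes hold 17982 frames, so frame 51666 lies in block 2 (frames 35964–53945) with 15702 frames into that block.
The block's first minute is 1800 frames and the rest 1798 each; 15702 frames reaches minute 8, so 2 × 18 + 8 × 2 = 52 labels have been skipped so far.
Adding those back, label number 51666 + 52 = 51718 at 30 labels/s is 1723 s + 28 f = 0 h 28 min 43 s frame 28, i.e. 00:28:43;28.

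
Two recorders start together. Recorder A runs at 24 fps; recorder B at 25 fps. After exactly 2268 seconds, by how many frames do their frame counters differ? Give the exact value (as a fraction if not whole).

2268 frames

A emits 24 × 2268 = 54432 frames; B emits 25 × 2268 = 56700.
Difference = 2268 frames; B is ahead of A.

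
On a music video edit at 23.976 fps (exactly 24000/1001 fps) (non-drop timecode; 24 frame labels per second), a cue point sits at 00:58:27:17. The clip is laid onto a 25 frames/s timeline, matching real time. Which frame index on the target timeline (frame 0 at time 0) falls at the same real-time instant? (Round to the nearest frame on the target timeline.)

frame 87780

Source frame index: (0×3600 + 58×60 + 27) × 24 + 17 = 84185.
Real time: 84185 / (24000/1001) = 16853837/4800 s.
Target frame: (16853837/4800) × (25) = 16853837/192 ≈ 87780.401 → 87780.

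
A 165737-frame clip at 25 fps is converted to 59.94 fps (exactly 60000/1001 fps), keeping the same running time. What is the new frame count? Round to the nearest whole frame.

Frames at target rate = 165737 × (60000/1001) / (25) = 2781600/7 ≈ 397371.429.
Nearest whole frame: 397371.

397371 frames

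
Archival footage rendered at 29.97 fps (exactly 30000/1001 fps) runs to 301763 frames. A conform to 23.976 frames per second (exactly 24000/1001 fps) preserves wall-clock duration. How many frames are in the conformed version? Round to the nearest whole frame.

241410 frames

Frames at target rate = 301763 × (24000/1001) / (30000/1001) = 1207052/5 ≈ 241410.400.
Nearest whole frame: 241410.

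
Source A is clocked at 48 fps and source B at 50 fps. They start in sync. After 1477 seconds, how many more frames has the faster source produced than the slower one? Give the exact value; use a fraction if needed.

2954 frames

A emits 48 × 1477 = 70896 frames; B emits 50 × 1477 = 73850.
Difference = 2954 frames; B is ahead of A.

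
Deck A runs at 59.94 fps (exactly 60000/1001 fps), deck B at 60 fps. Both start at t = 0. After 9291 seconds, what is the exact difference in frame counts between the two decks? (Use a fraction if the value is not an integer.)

A emits 60000/1001 × 9291 = 557460000/1001 frames; B emits 60 × 9291 = 557460.
Difference = 557460/1001 frames (≈ 556.9031); B is ahead of A.

557460/1001 frames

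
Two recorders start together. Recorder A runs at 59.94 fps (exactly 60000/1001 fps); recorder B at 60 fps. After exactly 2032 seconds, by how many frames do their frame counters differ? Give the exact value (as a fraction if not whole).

121920/1001 frames

A emits 60000/1001 × 2032 = 121920000/1001 frames; B emits 60 × 2032 = 121920.
Difference = 121920/1001 frames (≈ 121.7982); B is ahead of A.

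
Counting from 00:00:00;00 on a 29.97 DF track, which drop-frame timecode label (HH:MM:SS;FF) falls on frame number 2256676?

20:54:57;24

Each 10-minute DF block holds 10 × 60 × 30 − 9 × 2 = 17982 frames. 2256676 ÷ 17982 → 125 full blocks, remainder 8926.
Within the partial block the first minute is 1800 frames and each further minute 1798, so 4 further minute boundaries passed. Total skipped labels = 18 × 125 + 2 × 4 = 2258.
Non-drop label index = 2256676 + 2258 = 2258934; at 30 labels/s that is 20:54:57:24, i.e. DF 20:54:57;24.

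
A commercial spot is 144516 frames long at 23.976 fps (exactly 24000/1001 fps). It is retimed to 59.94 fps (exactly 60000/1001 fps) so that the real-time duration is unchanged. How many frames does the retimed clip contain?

361290 frames

Target frames = source frames × (target rate / source rate) = 144516 × (60000/1001)/(24000/1001) = 144516 × 5/2 = 361290.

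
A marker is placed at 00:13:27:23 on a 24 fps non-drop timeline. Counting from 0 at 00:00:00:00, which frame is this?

Total seconds to the label: (0 × 3600 + 13 × 60 + 27) = 807.
Frame index = 807 × 24 + 23 = 19391.

19391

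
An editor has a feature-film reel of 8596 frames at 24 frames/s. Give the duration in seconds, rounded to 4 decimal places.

358.1667 seconds

Running time = 8596 × 1/24 = 2149/6 s ≈ 358.1667 s.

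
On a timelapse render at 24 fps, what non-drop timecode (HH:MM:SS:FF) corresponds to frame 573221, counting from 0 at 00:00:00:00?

06:38:04:05

573221 ÷ 24 = 23884 full seconds, remainder 5 frames.
23884 s = 6 h 38 min 4 s.
Timecode: 06:38:04:05.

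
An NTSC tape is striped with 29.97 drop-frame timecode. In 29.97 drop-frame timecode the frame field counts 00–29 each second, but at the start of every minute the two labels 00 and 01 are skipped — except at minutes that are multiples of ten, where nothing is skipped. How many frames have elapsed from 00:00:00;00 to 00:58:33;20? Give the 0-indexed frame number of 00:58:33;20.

105304

As if non-drop at 30 labels/s: (0 × 3600 + 58 × 60 + 33) × 30 + 20 = 105410.
Minute boundaries passed: 58; those not divisible by 10: 58 − 5 = 53; dropped labels = 2 × 53 = 106.
Actual frame index = 105410 − 106 = 105304.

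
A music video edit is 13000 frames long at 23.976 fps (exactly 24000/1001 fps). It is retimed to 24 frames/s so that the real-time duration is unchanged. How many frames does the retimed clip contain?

Target frames = source frames × (target rate / source rate) = 13000 × (24)/(24000/1001) = 13000 × 1001/1000 = 13013.

13013 frames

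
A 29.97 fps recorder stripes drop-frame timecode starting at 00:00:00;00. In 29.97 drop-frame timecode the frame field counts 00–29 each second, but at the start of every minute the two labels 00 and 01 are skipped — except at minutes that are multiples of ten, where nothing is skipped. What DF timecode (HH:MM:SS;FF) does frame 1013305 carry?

09:23:30;19

Each 10-minute DF block holds 10 × 60 × 30 − 9 × 2 = 17982 frames. 1013305 ÷ 17982 → 56 full blocks, remainder 6313.
Within the partial block the first minute is 1800 frames and each further minute 1798, so 3 further minute boundaries passed. Total skipped labels = 18 × 56 + 2 × 3 = 1014.
Non-drop label index = 1013305 + 1014 = 1014319; at 30 labels/s that is 09:23:30:19, i.e. DF 09:23:30;19.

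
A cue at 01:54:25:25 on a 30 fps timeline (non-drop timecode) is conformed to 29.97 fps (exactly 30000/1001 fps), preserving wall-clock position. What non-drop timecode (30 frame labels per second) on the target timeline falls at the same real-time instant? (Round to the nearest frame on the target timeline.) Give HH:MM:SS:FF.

01:54:18:29

Source frame index: (1×3600 + 54×60 + 25) × 30 + 25 = 205975.
Real time: 205975 / (30) = 41195/6 s.
Target frame: (41195/6) × (30000/1001) = 2675000/13 ≈ 205769.231 → 205769.
At 30 labels/s: frame 205769 → 01:54:18:29.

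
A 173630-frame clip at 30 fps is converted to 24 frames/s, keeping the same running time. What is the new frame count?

Target frames = source frames × (target rate / source rate) = 173630 × (24)/(30) = 173630 × 4/5 = 138904.

138904 frames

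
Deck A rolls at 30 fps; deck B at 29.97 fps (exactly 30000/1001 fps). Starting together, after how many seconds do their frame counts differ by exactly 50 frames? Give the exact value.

The gap grows by |30000/1001 − 30| = 30/1001 frames per second.
Time for a 50-frame gap: 50 ÷ (30/1001) = 5005/3 s.

5005/3 seconds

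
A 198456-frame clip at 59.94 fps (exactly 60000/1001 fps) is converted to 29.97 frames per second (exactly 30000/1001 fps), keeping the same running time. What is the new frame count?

Target frames = source frames × (target rate / source rate) = 198456 × (30000/1001)/(60000/1001) = 198456 × 1/2 = 99228.

99228 frames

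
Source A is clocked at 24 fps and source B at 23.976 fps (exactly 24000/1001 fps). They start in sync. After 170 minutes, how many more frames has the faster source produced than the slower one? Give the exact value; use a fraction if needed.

170 min = 10200 s.
A emits 24 × 10200 = 244800 frames; B emits 24000/1001 × 10200 = 244800000/1001.
Difference = 244800/1001 frames (≈ 244.5554); B is behind A.

244800/1001 frames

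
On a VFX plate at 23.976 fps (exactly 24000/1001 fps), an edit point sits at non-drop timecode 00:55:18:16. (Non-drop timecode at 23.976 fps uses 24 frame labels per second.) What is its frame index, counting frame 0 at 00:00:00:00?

Total seconds to the label: (0 × 3600 + 55 × 60 + 18) = 3318.
Frame index = 3318 × 24 + 16 = 79648.

79648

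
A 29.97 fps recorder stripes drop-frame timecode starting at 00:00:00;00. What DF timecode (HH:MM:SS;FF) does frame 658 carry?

Ten DF minutes hold 17982 frames, so frame 658 lies in block 0 (frames 0–17981) with 658 frames into that block.
The block's first minute is 1800 frames and the rest 1798 each; 658 frames reaches minute 0, so 0 × 18 + 0 × 2 = 0 labels have been skipped so far.
Adding those back, label number 658 + 0 = 658 at 30 labels/s is 21 s + 28 f = 0 h 0 min 21 s frame 28, i.e. 00:00:21;28.

00:00:21;28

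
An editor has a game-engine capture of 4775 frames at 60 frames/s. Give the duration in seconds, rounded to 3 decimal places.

79.583 seconds

Running time = 4775 × 1/60 = 955/12 s ≈ 79.583 s.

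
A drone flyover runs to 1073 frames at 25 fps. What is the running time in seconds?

42.92 seconds

Running time = 1073 / (25) = 42.92 s.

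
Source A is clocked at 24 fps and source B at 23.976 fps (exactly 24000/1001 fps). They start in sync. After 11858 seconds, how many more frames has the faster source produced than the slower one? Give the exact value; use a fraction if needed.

A emits 24 × 11858 = 284592 frames; B emits 24000/1001 × 11858 = 3696000/13.
Difference = 3696/13 frames (≈ 284.3077); B is behind A.

3696/13 frames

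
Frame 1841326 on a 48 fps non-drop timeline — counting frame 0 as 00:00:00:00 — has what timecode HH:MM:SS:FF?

10:39:20:46

1841326 ÷ 48 = 38360 full seconds, remainder 46 frames.
38360 s = 10 h 39 min 20 s.
Timecode: 10:39:20:46.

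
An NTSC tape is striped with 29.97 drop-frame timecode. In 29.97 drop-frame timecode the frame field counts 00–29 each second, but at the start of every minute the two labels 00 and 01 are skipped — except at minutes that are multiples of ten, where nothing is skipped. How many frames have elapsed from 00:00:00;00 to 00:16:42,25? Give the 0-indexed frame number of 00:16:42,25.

Complete 10-minute blocks: 1, each 17982 frames → 17982.
Remaining 6 whole minutes in the current block: 1800 + 5 × 1798 = 10790 frames.
Within the current minute: 42 × 30 + 25 − 2 = 1283 (labels ;00/;01 skipped at this minute). Total = 17982 + 10790 + 1283 = 30055.

30055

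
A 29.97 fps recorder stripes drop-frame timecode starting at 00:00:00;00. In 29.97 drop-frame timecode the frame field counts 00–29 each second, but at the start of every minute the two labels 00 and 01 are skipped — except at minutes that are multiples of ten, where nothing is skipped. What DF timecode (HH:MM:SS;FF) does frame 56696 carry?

00:31:31;22

Ten DF minutes hold 17982 frames, so frame 56696 lies in block 3 (frames 53946–71927) with 2750 frames into that block.
The block's first minute is 1800 frames and the rest 1798 each; 2750 frames reaches minute 1, so 3 × 18 + 1 × 2 = 56 labels have been skipped so far.
Adding those back, label number 56696 + 56 = 56752 at 30 labels/s is 1891 s + 22 f = 0 h 31 min 31 s frame 22, i.e. 00:31:31;22.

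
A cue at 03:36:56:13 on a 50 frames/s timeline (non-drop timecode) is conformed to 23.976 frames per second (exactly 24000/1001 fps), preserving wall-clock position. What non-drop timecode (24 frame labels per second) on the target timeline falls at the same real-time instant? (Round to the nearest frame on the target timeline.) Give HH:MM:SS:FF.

Source frame index: (3×3600 + 36×60 + 56) × 50 + 13 = 650813.
Real time: 650813 / (50) = 650813/50 s.
Target frame: (650813/50) × (24000/1001) = 312390240/1001 ≈ 312078.162 → 312078.
At 24 labels/s: frame 312078 → 03:36:43:06.

03:36:43:06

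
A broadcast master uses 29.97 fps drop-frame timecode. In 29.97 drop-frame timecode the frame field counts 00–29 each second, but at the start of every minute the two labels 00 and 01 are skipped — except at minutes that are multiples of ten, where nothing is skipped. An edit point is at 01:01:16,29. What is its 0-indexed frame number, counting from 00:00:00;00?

110199

Complete 10-minute blocks: 6, each 17982 frames → 107892.
Remaining 1 whole minute in the current block: 1800 + 0 × 1798 = 1800 frames.
Within the current minute: 16 × 30 + 29 − 2 = 507 (labels ;00/;01 skipped at this minute). Total = 107892 + 1800 + 507 = 110199.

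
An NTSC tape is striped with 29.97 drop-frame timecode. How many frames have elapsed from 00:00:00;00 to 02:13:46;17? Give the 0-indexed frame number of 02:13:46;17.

240557

Complete 10-minute blocks: 13, each 17982 frames → 233766.
Remaining 3 whole minutes in the current block: 1800 + 2 × 1798 = 5396 frames.
Within the current minute: 46 × 30 + 17 − 2 = 1395 (labels ;00/;01 skipped at this minute). Total = 233766 + 5396 + 1395 = 240557.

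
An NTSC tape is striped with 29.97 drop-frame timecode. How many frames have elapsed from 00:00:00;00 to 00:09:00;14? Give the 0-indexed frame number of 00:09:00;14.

16196

As if non-drop at 30 labels/s: (0 × 3600 + 9 × 60 + 0) × 30 + 14 = 16214.
Minute boundaries passed: 9; those not divisible by 10: 9 − 0 = 9; dropped labels = 2 × 9 = 18.
Actual frame index = 16214 − 18 = 16196.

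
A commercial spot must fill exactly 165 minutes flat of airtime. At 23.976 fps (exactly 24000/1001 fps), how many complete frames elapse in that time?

237362 frames

165 min = 9900 s.
Frames = 9900 × 24000/1001 = 21600000/91 ≈ 237362.6374.
Complete frames: 237362.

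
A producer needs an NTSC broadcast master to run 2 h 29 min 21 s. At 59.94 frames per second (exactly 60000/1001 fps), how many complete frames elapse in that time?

537122 frames

2 h 29 min 21 s = 8961 s.
Frames = 8961 × 60000/1001 = 537660000/1001 ≈ 537122.8771.
Complete frames: 537122.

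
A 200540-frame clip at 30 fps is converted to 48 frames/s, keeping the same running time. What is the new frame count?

320864 frames

Target frames = source frames × (target rate / source rate) = 200540 × (48)/(30) = 200540 × 8/5 = 320864.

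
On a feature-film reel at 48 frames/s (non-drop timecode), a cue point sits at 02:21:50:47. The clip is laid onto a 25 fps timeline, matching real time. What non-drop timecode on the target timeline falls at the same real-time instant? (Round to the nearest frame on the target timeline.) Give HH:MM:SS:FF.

Source frame index: (2×3600 + 21×60 + 50) × 48 + 47 = 408527.
Real time: 408527 / (48) = 408527/48 s.
Target frame: (408527/48) × (25) = 10213175/48 ≈ 212774.479 → 212774.
At 25 labels/s: frame 212774 → 02:21:50:24.

02:21:50:24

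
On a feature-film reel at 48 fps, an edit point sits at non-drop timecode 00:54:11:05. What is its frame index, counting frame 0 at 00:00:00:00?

Total seconds to the label: (0 × 3600 + 54 × 60 + 11) = 3251.
Frame index = 3251 × 48 + 5 = 156053.

frame 156053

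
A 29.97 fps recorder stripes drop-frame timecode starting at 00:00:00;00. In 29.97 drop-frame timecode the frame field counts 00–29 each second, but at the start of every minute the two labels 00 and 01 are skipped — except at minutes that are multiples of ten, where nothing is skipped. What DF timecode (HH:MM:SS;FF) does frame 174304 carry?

01:36:55;28

Ten DF minutes hold 17982 frames, so frame 174304 lies in block 9 (frames 161838–179819) with 12466 frames into that block.
The block's first minute is 1800 frames and the rest 1798 each; 12466 frames reaches minute 6, so 9 × 18 + 6 × 2 = 174 labels have been skipped so far.
Adding those back, label number 174304 + 174 = 174478 at 30 labels/s is 5815 s + 28 f = 1 h 36 min 55 s frame 28, i.e. 01:36:55;28.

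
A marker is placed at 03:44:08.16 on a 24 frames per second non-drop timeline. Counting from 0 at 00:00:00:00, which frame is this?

frame 322768

Total seconds to the label: (3 × 3600 + 44 × 60 + 8) = 13448.
Frame index = 13448 × 24 + 16 = 322768.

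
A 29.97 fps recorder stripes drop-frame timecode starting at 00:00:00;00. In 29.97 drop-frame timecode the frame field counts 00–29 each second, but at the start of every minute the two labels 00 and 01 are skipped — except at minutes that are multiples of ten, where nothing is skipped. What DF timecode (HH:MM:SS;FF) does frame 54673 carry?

00:30:24;07

Each 10-minute DF block holds 10 × 60 × 30 − 9 × 2 = 17982 frames. 54673 ÷ 17982 → 3 full blocks, remainder 727.
Within the partial block the first minute is 1800 frames and each further minute 1798, so 0 further minute boundaries passed. Total skipped labels = 18 × 3 + 2 × 0 = 54.
Non-drop label index = 54673 + 54 = 54727; at 30 labels/s that is 00:30:24:07, i.e. DF 00:30:24;07.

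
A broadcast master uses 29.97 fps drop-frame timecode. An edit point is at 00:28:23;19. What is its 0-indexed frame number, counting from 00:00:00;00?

As if non-drop at 30 labels/s: (0 × 3600 + 28 × 60 + 23) × 30 + 19 = 51109.
Minute boundaries passed: 28; those not divisible by 10: 28 − 2 = 26; dropped labels = 2 × 26 = 52.
Actual frame index = 51109 − 52 = 51057.

51057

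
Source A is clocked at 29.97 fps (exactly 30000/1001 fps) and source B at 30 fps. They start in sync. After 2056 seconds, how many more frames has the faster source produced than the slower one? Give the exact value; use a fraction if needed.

61680/1001 frames

A emits 30000/1001 × 2056 = 61680000/1001 frames; B emits 30 × 2056 = 61680.
Difference = 61680/1001 frames (≈ 61.6184); B is ahead of A.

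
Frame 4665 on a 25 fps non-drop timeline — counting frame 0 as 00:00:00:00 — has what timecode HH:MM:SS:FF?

00:03:06:15

4665 ÷ 25 = 186 full seconds, remainder 15 frames.
186 s = 0 h 3 min 6 s.
Timecode: 00:03:06:15.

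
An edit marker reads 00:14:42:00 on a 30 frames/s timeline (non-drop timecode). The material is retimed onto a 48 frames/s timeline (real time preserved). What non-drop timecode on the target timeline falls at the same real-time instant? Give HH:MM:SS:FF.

00:14:42:00

Source frame index: (0×3600 + 14×60 + 42) × 30 + 0 = 26460.
Real time: 26460 / (30) = 882 s.
Target frame: (882) × (48) = 42336.
At 48 labels/s: frame 42336 → 00:14:42:00.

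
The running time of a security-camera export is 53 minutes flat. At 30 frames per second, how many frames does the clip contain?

95400 frames

53 min = 3180 s.
Frames = 3180 × 30 = 95400.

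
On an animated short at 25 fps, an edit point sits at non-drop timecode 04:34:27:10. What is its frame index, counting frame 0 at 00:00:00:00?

frame 411685

Total seconds to the label: (4 × 3600 + 34 × 60 + 27) = 16467.
Frame index = 16467 × 25 + 10 = 411685.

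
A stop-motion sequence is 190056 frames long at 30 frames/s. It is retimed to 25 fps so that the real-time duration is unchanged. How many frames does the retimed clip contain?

158380 frames

Target frames = source frames × (target rate / source rate) = 190056 × (25)/(30) = 190056 × 5/6 = 158380.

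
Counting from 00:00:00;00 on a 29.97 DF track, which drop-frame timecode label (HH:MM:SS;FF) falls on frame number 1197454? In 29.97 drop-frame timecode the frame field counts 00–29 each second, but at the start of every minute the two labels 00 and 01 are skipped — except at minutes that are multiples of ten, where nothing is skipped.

11:05:55;02

Ten DF minutes hold 17982 frames, so frame 1197454 lies in block 66 (frames 1186812–1204793) with 10642 frames into that block.
The block's first minute is 1800 frames and the rest 1798 each; 10642 frames reaches minute 5, so 66 × 18 + 5 × 2 = 1198 labels have been skipped so far.
Adding those back, label number 1197454 + 1198 = 1198652 at 30 labels/s is 39955 s + 2 f = 11 h 5 min 55 s frame 2, i.e. 11:05:55;02.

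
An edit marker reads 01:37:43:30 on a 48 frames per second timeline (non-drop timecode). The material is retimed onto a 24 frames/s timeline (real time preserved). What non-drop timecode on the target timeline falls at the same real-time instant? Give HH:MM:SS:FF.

01:37:43:15

Source frame index: (1×3600 + 37×60 + 43) × 48 + 30 = 281454.
Real time: 281454 / (48) = 46909/8 s.
Target frame: (46909/8) × (24) = 140727.
At 24 labels/s: frame 140727 → 01:37:43:15.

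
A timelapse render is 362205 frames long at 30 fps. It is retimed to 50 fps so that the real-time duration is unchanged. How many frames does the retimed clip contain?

603675 frames

Target frames = source frames × (target rate / source rate) = 362205 × (50)/(30) = 362205 × 5/3 = 603675.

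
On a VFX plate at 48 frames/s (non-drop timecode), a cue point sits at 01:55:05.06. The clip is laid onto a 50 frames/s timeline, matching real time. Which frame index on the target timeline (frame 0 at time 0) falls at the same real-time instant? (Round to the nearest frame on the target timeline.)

Source frame index: (1×3600 + 55×60 + 5) × 48 + 6 = 331446.
Real time: 331446 / (48) = 55241/8 s.
Target frame: (55241/8) × (50) = 1381025/4 ≈ 345256.250 → 345256.

frame 345256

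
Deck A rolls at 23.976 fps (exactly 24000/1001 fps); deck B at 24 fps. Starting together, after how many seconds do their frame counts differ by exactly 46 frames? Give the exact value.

23023/12 seconds

The gap grows by |24 − 24000/1001| = 24/1001 frames per second.
Time for a 46-frame gap: 46 ÷ (24/1001) = 23023/12 s.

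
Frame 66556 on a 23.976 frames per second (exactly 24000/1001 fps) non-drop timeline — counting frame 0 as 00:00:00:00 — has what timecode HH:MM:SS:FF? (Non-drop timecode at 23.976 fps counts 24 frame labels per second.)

00:46:13:04

66556 ÷ 24 = 2773 full seconds, remainder 4 frames.
2773 s = 0 h 46 min 13 s.
Timecode: 00:46:13:04.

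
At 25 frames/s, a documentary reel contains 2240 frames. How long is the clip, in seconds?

Running time = 2240 / (25) = 89.6 s.

89.6 seconds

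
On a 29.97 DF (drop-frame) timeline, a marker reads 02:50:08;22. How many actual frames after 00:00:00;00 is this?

305956

As if non-drop at 30 labels/s: (2 × 3600 + 50 × 60 + 8) × 30 + 22 = 306262.
Minute boundaries passed: 170; those not divisible by 10: 170 − 17 = 153; dropped labels = 2 × 153 = 306.
Actual frame index = 306262 − 306 = 305956.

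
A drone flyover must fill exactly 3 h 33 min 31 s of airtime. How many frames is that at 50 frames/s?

640550 frames

3 h 33 min 31 s = 12811 s.
Frames = 12811 × 50 = 640550.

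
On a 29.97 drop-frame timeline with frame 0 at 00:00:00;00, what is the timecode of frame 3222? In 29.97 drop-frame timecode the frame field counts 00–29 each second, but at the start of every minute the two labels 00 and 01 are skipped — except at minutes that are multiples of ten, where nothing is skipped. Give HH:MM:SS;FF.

00:01:47;14

Ten DF minutes hold 17982 frames, so frame 3222 lies in block 0 (frames 0–17981) with 3222 frames into that block.
The block's first minute is 1800 frames and the rest 1798 each; 3222 frames reaches minute 1, so 0 × 18 + 1 × 2 = 2 labels have been skipped so far.
Adding those back, label number 3222 + 2 = 3224 at 30 labels/s is 107 s + 14 f = 0 h 1 min 47 s frame 14, i.e. 00:01:47;14.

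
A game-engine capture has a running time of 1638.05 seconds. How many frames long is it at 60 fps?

98283 frames

Frames = 1638.05 × 60 = 98283.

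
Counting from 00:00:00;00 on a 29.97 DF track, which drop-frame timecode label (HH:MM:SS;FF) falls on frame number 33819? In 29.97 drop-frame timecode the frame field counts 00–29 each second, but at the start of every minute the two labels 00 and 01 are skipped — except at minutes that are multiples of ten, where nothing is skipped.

00:18:48;13

Each 10-minute DF block holds 10 × 60 × 30 − 9 × 2 = 17982 frames. 33819 ÷ 17982 → 1 full block, remainder 15837.
Within the partial block the first minute is 1800 frames and each further minute 1798, so 8 further minute boundaries passed. Total skipped labels = 18 × 1 + 2 × 8 = 34.
Non-drop label index = 33819 + 34 = 33853; at 30 labels/s that is 00:18:48:13, i.e. DF 00:18:48;13.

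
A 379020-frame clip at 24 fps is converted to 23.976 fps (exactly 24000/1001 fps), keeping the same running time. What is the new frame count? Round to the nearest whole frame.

378641 frames

Frames at target rate = 379020 × (24000/1001) / (24) = 379020000/1001 ≈ 378641.359.
Nearest whole frame: 378641.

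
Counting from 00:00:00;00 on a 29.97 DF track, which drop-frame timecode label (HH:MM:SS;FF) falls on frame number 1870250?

17:20:04;02

Each 10-minute DF block holds 10 × 60 × 30 − 9 × 2 = 17982 frames. 1870250 ÷ 17982 → 104 full blocks, remainder 122.
Within the partial block the first minute is 1800 frames and each further minute 1798, so 0 further minute boundaries passed. Total skipped labels = 18 × 104 + 2 × 0 = 1872.
Non-drop label index = 1870250 + 1872 = 1872122; at 30 labels/s that is 17:20:04:02, i.e. DF 17:20:04;02.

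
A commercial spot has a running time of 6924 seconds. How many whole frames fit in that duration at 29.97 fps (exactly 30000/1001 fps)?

207512 frames

Frames = 6924 × 30000/1001 = 207720000/1001 ≈ 207512.4875.
Complete frames: 207512.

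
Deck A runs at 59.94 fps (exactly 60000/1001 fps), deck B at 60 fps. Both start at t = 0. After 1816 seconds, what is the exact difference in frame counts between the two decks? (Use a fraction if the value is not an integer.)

A emits 60000/1001 × 1816 = 108960000/1001 frames; B emits 60 × 1816 = 108960.
Difference = 108960/1001 frames (≈ 108.8511); B is ahead of A.

108960/1001 frames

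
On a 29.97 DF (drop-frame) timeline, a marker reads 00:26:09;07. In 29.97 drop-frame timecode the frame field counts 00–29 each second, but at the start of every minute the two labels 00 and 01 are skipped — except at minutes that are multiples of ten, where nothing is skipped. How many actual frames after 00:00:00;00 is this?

47029

As if non-drop at 30 labels/s: (0 × 3600 + 26 × 60 + 9) × 30 + 7 = 47077.
Minute boundaries passed: 26; those not divisible by 10: 26 − 2 = 24; dropped labels = 2 × 24 = 48.
Actual frame index = 47077 − 48 = 47029.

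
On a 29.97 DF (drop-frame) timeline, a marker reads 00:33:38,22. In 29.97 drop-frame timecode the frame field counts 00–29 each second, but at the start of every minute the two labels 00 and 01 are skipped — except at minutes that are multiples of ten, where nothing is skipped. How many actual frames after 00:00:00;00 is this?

60502

Complete 10-minute blocks: 3, each 17982 frames → 53946.
Remaining 3 whole minutes in the current block: 1800 + 2 × 1798 = 5396 frames.
Within the current minute: 38 × 30 + 22 − 2 = 1160 (labels ;00/;01 skipped at this minute). Total = 53946 + 5396 + 1160 = 60502.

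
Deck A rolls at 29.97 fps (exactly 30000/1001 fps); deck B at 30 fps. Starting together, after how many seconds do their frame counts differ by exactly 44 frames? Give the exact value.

The gap grows by |30 − 30000/1001| = 30/1001 frames per second.
Time for a 44-frame gap: 44 ÷ (30/1001) = 22022/15 s.

22022/15 seconds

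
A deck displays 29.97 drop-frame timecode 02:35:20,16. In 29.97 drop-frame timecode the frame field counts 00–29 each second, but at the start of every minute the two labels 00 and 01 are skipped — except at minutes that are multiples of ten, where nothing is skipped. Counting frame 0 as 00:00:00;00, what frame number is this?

Complete 10-minute blocks: 15, each 17982 frames → 269730.
Remaining 5 whole minutes in the current block: 1800 + 4 × 1798 = 8992 frames.
Within the current minute: 20 × 30 + 16 − 2 = 614 (labels ;00/;01 skipped at this minute). Total = 269730 + 8992 + 614 = 279336.

279336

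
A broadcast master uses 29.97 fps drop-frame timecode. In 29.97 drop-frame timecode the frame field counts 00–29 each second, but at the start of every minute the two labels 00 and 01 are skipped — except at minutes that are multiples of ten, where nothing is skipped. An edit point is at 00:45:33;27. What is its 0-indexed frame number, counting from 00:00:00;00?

81935

Complete 10-minute blocks: 4, each 17982 frames → 71928.
Remaining 5 whole minutes in the current block: 1800 + 4 × 1798 = 8992 frames.
Within the current minute: 33 × 30 + 27 − 2 = 1015 (labels ;00/;01 skipped at this minute). Total = 71928 + 8992 + 1015 = 81935.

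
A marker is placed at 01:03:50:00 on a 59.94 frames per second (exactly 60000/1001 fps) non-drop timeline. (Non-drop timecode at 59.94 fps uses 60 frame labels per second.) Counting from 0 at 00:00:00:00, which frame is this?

Total seconds to the label: (1 × 3600 + 3 × 60 + 50) = 3830.
Frame index = 3830 × 60 + 0 = 229800.

229800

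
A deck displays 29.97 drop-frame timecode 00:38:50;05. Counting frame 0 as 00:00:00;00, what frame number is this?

69835

Complete 10-minute blocks: 3, each 17982 frames → 53946.
Remaining 8 whole minutes in the current block: 1800 + 7 × 1798 = 14386 frames.
Within the current minute: 50 × 30 + 5 − 2 = 1503 (labels ;00/;01 skipped at this minute). Total = 53946 + 14386 + 1503 = 69835.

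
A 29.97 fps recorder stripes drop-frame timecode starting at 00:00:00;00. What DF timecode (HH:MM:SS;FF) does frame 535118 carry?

04:57:35;04

Ten DF minutes hold 17982 frames, so frame 535118 lies in block 29 (frames 521478–539459) with 13640 frames into that block.
The block's first minute is 1800 frames and the rest 1798 each; 13640 frames reaches minute 7, so 29 × 18 + 7 × 2 = 536 labels have been skipped so far.
Adding those back, label number 535118 + 536 = 535654 at 30 labels/s is 17855 s + 4 f = 4 h 57 min 35 s frame 4, i.e. 04:57:35;04.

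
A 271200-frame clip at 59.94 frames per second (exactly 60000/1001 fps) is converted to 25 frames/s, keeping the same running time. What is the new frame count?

113113 frames

Target frames = source frames × (target rate / source rate) = 271200 × (25)/(60000/1001) = 271200 × 1001/2400 = 113113.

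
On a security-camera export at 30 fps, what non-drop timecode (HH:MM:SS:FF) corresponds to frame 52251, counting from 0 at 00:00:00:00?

52251 ÷ 30 = 1741 full seconds, remainder 21 frames.
1741 s = 0 h 29 min 1 s.
Timecode: 00:29:01:21.

00:29:01:21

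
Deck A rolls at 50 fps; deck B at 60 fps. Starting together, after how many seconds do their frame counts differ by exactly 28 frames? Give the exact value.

The gap grows by |60 − 50| = 10 frames per second.
Time for a 28-frame gap: 28 ÷ (10) = 2.8 s.

2.8 seconds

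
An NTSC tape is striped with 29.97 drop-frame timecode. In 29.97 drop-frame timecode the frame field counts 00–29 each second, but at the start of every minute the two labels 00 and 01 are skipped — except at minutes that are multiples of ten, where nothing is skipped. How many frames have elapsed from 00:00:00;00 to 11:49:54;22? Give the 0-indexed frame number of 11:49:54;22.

Complete 10-minute blocks: 70, each 17982 frames → 1258740.
Remaining 9 whole minutes in the current block: 1800 + 8 × 1798 = 16184 frames.
Within the current minute: 54 × 30 + 22 − 2 = 1640 (labels ;00/;01 skipped at this minute). Total = 1258740 + 16184 + 1640 = 1276564.

1276564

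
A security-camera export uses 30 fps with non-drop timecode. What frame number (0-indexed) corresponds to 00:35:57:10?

Total seconds to the label: (0 × 3600 + 35 × 60 + 57) = 2157.
Frame index = 2157 × 30 + 10 = 64720.

frame 64720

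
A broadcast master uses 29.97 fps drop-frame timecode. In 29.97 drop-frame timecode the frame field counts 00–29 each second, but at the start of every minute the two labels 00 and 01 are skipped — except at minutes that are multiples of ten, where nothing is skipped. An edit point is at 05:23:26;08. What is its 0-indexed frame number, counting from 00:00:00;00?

As if non-drop at 30 labels/s: (5 × 3600 + 23 × 60 + 26) × 30 + 8 = 582188.
Minute boundaries passed: 323; those not divisible by 10: 323 − 32 = 291; dropped labels = 2 × 291 = 582.
Actual frame index = 582188 − 582 = 581606.

581606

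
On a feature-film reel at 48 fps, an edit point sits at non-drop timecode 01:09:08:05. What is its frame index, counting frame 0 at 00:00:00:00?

Total seconds to the label: (1 × 3600 + 9 × 60 + 8) = 4148.
Frame index = 4148 × 48 + 5 = 199109.

frame 199109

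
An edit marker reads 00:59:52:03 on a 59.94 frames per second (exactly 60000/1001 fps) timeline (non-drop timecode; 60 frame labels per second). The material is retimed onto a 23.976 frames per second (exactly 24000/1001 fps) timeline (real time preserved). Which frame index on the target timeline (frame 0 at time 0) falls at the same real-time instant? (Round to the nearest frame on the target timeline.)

frame 86209

Source frame index: (0×3600 + 59×60 + 52) × 60 + 3 = 215523.
Real time: 215523 / (60000/1001) = 71912841/20000 s.
Target frame: (71912841/20000) × (24000/1001) = 431046/5 ≈ 86209.200 → 86209.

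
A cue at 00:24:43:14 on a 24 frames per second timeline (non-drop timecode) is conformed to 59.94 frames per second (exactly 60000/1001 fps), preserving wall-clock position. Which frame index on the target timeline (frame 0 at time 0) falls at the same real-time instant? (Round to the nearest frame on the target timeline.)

frame 88926

Source frame index: (0×3600 + 24×60 + 43) × 24 + 14 = 35606.
Real time: 35606 / (24) = 17803/12 s.
Target frame: (17803/12) × (60000/1001) = 89015000/1001 ≈ 88926.074 → 88926.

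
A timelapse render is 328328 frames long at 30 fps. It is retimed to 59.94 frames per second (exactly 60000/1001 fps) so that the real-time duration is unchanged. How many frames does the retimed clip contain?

Target frames = source frames × (target rate / source rate) = 328328 × (60000/1001)/(30) = 328328 × 2000/1001 = 656000.

656000 frames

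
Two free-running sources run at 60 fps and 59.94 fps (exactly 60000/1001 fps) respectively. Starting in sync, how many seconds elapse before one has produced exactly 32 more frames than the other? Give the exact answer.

8008/15 seconds

The gap grows by |60000/1001 − 60| = 60/1001 frames per second.
Time for a 32-frame gap: 32 ÷ (60/1001) = 8008/15 s.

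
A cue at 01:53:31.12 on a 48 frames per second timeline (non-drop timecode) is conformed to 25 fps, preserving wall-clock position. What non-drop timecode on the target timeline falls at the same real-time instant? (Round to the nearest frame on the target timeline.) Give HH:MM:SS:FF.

Source frame index: (1×3600 + 53×60 + 31) × 48 + 12 = 326940.
Real time: 326940 / (48) = 27245/4 s.
Target frame: (27245/4) × (25) = 681125/4 ≈ 170281.250 → 170281.
At 25 labels/s: frame 170281 → 01:53:31:06.

01:53:31:06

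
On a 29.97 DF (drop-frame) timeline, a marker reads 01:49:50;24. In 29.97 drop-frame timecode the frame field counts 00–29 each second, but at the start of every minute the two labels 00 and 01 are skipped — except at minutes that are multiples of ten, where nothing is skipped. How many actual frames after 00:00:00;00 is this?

As if non-drop at 30 labels/s: (1 × 3600 + 49 × 60 + 50) × 30 + 24 = 197724.
Minute boundaries passed: 109; those not divisible by 10: 109 − 10 = 99; dropped labels = 2 × 99 = 198.
Actual frame index = 197724 − 198 = 197526.

197526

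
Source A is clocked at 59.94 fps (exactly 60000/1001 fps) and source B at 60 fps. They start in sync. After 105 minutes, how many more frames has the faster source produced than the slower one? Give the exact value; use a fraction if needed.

105 min = 6300 s.
A emits 60000/1001 × 6300 = 54000000/143 frames; B emits 60 × 6300 = 378000.
Difference = 54000/143 frames (≈ 377.6224); B is ahead of A.

54000/143 frames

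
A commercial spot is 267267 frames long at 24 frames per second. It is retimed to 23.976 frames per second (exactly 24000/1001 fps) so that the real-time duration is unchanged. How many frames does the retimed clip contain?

267000 frames

Target frames = source frames × (target rate / source rate) = 267267 × (24000/1001)/(24) = 267267 × 1000/1001 = 267000.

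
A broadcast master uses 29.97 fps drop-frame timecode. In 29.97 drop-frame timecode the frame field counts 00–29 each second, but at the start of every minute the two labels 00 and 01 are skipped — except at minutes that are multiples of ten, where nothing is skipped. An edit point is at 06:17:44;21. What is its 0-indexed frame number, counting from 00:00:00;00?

679261

As if non-drop at 30 labels/s: (6 × 3600 + 17 × 60 + 44) × 30 + 21 = 679941.
Minute boundaries passed: 377; those not divisible by 10: 377 − 37 = 340; dropped labels = 2 × 340 = 680.
Actual frame index = 679941 − 680 = 679261.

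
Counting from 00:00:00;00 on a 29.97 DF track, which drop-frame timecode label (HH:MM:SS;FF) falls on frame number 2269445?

21:02:03;27

Each 10-minute DF block holds 10 × 60 × 30 − 9 × 2 = 17982 frames. 2269445 ÷ 17982 → 126 full blocks, remainder 3713.
Within the partial block the first minute is 1800 frames and each further minute 1798, so 2 further minute boundaries passed. Total skipped labels = 18 × 126 + 2 × 2 = 2272.
Non-drop label index = 2269445 + 2272 = 2271717; at 30 labels/s that is 21:02:03:27, i.e. DF 21:02:03;27.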